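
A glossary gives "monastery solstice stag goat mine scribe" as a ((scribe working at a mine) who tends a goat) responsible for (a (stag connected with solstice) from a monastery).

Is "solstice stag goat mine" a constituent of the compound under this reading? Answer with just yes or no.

The top-level split is [monastery solstice stag] [goat mine scribe]; the full structure is [[monastery [solstice stag]] [goat [mine scribe]]].
"solstice stag goat mine" straddles a constituent boundary, so it is not a single unit.

no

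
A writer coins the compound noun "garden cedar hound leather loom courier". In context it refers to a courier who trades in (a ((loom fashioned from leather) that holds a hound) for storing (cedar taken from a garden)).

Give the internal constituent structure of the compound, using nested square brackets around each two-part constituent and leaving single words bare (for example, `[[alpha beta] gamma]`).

Overall it is a kind of courier; the modifier is "garden cedar hound leather loom".
Inside "garden cedar hound leather loom": head "loom" (specifically "hound leather loom"), modifier "garden cedar".
Inside "garden cedar": head "cedar", modifier "garden".
Inside "hound leather loom": head "loom" (specifically "leather loom"), modifier "hound".
Inside "leather loom": head "loom", modifier "leather".
Assembled: [[[garden cedar] [hound [leather loom]]] courier].

[[[garden cedar] [hound [leather loom]]] courier]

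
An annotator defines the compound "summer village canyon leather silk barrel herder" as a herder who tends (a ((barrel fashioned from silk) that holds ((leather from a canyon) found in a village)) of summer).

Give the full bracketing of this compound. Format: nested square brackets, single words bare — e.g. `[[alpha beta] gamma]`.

At the top level: head "herder"; modifier "summer village canyon leather silk barrel".
Inside "summer village canyon leather silk barrel": head "barrel" (specifically "village canyon leather silk barrel"), modifier "summer".
Inside "village canyon leather silk barrel": head "barrel" (specifically "silk barrel"), modifier "village canyon leather".
Inside "village canyon leather": head "leather" (specifically "canyon leather"), modifier "village".
Inside "canyon leather": head "leather", modifier "canyon".
Inside "silk barrel": head "barrel", modifier "silk".
Assembled: [[summer [[village [canyon leather]] [silk barrel]]] herder].

[[summer [[village [canyon leather]] [silk barrel]]] herder]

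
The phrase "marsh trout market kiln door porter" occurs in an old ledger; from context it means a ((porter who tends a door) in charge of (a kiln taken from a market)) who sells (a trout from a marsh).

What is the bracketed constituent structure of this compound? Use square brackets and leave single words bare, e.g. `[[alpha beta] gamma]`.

[[marsh trout] [[market kiln] [door porter]]]

At the top level: head "porter" (specifically "market kiln door porter"); modifier "marsh trout".
Inside "marsh trout": head "trout", modifier "marsh".
Inside "market kiln door porter": head "porter" (specifically "door porter"), modifier "market kiln".
Inside "market kiln": head "kiln", modifier "market".
Inside "door porter": head "porter", modifier "door".
Assembled: [[marsh trout] [[market kiln] [door porter]]].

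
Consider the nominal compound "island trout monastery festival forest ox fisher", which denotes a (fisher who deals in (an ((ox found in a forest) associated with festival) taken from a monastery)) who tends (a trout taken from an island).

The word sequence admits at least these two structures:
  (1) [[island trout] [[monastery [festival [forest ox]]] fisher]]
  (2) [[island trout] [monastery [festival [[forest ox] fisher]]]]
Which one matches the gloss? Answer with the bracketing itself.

The paraphrase's head is the "fisher" part ("monastery festival forest ox fisher"); its modifier is "island trout".
That top-level split, carried through the inner groups, gives [[island trout] [[monastery [festival [forest ox]]] fisher]].

[[island trout] [[monastery [festival [forest ox]]] fisher]]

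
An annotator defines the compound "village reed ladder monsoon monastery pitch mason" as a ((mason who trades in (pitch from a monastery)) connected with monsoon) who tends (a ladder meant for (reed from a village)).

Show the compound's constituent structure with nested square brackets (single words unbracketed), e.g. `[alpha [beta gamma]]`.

Whole compound: head "mason" (specifically "monsoon monastery pitch mason"), modifier "village reed ladder".
Within "village reed ladder", the head is "ladder" and the modifier is "village reed".
Within "village reed", the head is "reed" and the modifier is "village".
Within "monsoon monastery pitch mason", the head is "mason" (specifically "monastery pitch mason") and the modifier is "monsoon".
Within "monastery pitch mason", the head is "mason" and the modifier is "monastery pitch".
Within "monastery pitch", the head is "pitch" and the modifier is "monastery".
Assembled: [[[village reed] ladder] [monsoon [[monastery pitch] mason]]].

[[[village reed] ladder] [monsoon [[monastery pitch] mason]]]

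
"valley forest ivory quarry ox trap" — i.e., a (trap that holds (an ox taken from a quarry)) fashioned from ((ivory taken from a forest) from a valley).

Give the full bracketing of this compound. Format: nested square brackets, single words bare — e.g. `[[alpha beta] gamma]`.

Overall it is a kind of trap (specifically "quarry ox trap"); the modifier is "valley forest ivory".
Within "valley forest ivory", the head is "ivory" (specifically "forest ivory") and the modifier is "valley".
Within "forest ivory", the head is "ivory" and the modifier is "forest".
Within "quarry ox trap", the head is "trap" and the modifier is "quarry ox".
Within "quarry ox", the head is "ox" and the modifier is "quarry".
Putting it together: [[valley [forest ivory]] [[quarry ox] trap]].

[[valley [forest ivory]] [[quarry ox] trap]]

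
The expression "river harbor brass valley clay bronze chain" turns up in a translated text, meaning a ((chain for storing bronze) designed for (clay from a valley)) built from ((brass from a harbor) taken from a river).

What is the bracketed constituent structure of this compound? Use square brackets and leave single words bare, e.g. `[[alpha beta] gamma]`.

[[river [harbor brass]] [[valley clay] [bronze chain]]]

Overall it is a kind of chain (specifically "valley clay bronze chain"); the modifier is "river harbor brass".
"river harbor brass" → head "brass" (specifically "harbor brass"), modifier "river".
"harbor brass" → head "brass", modifier "harbor".
"valley clay bronze chain" → head "chain" (specifically "bronze chain"), modifier "valley clay".
"valley clay" → head "clay", modifier "valley".
"bronze chain" → head "chain", modifier "bronze".
Putting it together: [[river [harbor brass]] [[valley clay] [bronze chain]]].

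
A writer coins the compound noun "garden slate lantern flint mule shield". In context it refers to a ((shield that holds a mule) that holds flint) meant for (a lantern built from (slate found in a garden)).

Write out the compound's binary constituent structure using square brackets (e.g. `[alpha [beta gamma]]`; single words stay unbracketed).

[[[garden slate] lantern] [flint [mule shield]]]

Whole compound: head "shield" (specifically "flint mule shield"), modifier "garden slate lantern".
Inside "garden slate lantern": head "lantern", modifier "garden slate".
Inside "garden slate": head "slate", modifier "garden".
Inside "flint mule shield": head "shield" (specifically "mule shield"), modifier "flint".
Inside "mule shield": head "shield", modifier "mule".
Putting it together: [[[garden slate] lantern] [flint [mule shield]]].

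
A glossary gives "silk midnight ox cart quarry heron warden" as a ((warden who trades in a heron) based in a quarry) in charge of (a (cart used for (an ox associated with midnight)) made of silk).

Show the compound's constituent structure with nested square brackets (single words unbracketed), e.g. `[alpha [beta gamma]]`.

Whole compound: head "warden" (specifically "quarry heron warden"), modifier "silk midnight ox cart".
"silk midnight ox cart" → head "cart" (specifically "midnight ox cart"), modifier "silk".
"midnight ox cart" → head "cart", modifier "midnight ox".
"midnight ox" → head "ox", modifier "midnight".
"quarry heron warden" → head "warden" (specifically "heron warden"), modifier "quarry".
"heron warden" → head "warden", modifier "heron".
So the structure is [[silk [[midnight ox] cart]] [quarry [heron warden]]].

[[silk [[midnight ox] cart]] [quarry [heron warden]]]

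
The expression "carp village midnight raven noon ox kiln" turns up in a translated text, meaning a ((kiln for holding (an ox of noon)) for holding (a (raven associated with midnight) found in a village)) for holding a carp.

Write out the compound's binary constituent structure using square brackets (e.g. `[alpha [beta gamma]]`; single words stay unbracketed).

[carp [[village [midnight raven]] [[noon ox] kiln]]]

The outermost head in the paraphrase is "kiln" (specifically "village midnight raven noon ox kiln"), modified by "carp".
Within "village midnight raven noon ox kiln", the head is "kiln" (specifically "noon ox kiln") and the modifier is "village midnight raven".
Within "village midnight raven", the head is "raven" (specifically "midnight raven") and the modifier is "village".
Within "midnight raven", the head is "raven" and the modifier is "midnight".
Within "noon ox kiln", the head is "kiln" and the modifier is "noon ox".
Within "noon ox", the head is "ox" and the modifier is "noon".
So the structure is [carp [[village [midnight raven]] [[noon ox] kiln]]].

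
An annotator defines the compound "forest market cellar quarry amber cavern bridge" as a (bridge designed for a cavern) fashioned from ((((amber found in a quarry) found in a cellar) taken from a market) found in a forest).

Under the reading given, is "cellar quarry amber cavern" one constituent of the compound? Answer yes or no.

The top-level split is [forest market cellar quarry amber] [cavern bridge]; the full structure is [[forest [market [cellar [quarry amber]]]] [cavern bridge]].
"cellar quarry amber cavern" straddles a constituent boundary, so it is not a single unit.

no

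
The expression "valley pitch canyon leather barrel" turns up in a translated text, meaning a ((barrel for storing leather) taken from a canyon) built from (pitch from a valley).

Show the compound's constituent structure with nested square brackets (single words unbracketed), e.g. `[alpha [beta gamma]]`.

Overall it is a kind of barrel (specifically "canyon leather barrel"); the modifier is "valley pitch".
Inside "valley pitch": head "pitch", modifier "valley".
Inside "canyon leather barrel": head "barrel" (specifically "leather barrel"), modifier "canyon".
Inside "leather barrel": head "barrel", modifier "leather".
Putting it together: [[valley pitch] [canyon [leather barrel]]].

[[valley pitch] [canyon [leather barrel]]]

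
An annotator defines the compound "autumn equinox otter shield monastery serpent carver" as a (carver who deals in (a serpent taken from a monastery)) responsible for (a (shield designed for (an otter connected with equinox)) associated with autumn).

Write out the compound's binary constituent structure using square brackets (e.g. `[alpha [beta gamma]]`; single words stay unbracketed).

Whole compound: head "carver" (specifically "monastery serpent carver"), modifier "autumn equinox otter shield".
Inside "autumn equinox otter shield": head "shield" (specifically "equinox otter shield"), modifier "autumn".
Inside "equinox otter shield": head "shield", modifier "equinox otter".
Inside "equinox otter": head "otter", modifier "equinox".
Inside "monastery serpent carver": head "carver", modifier "monastery serpent".
Inside "monastery serpent": head "serpent", modifier "monastery".
Assembled: [[autumn [[equinox otter] shield]] [[monastery serpent] carver]].

[[autumn [[equinox otter] shield]] [[monastery serpent] carver]]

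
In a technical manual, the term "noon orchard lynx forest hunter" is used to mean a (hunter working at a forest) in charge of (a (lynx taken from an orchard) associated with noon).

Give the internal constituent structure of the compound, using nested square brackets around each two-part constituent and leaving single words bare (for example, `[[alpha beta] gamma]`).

[[noon [orchard lynx]] [forest hunter]]

Whole compound: head "hunter" (specifically "forest hunter"), modifier "noon orchard lynx".
Inside "noon orchard lynx": head "lynx" (specifically "orchard lynx"), modifier "noon".
Inside "orchard lynx": head "lynx", modifier "orchard".
Inside "forest hunter": head "hunter", modifier "forest".
Putting it together: [[noon [orchard lynx]] [forest hunter]].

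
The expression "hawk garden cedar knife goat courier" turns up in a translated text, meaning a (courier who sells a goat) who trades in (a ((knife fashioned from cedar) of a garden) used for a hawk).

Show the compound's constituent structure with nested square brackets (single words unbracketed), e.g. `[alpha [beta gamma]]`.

At the top level: head "courier" (specifically "goat courier"); modifier "hawk garden cedar knife".
Within "hawk garden cedar knife", the head is "knife" (specifically "garden cedar knife") and the modifier is "hawk".
Within "garden cedar knife", the head is "knife" (specifically "cedar knife") and the modifier is "garden".
Within "cedar knife", the head is "knife" and the modifier is "cedar".
Within "goat courier", the head is "courier" and the modifier is "goat".
Putting it together: [[hawk [garden [cedar knife]]] [goat courier]].

[[hawk [garden [cedar knife]]] [goat courier]]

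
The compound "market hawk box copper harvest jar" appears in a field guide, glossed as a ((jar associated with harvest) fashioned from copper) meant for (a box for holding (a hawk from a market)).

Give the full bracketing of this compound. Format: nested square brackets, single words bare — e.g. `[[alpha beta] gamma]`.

[[[market hawk] box] [copper [harvest jar]]]

Overall it is a kind of jar (specifically "copper harvest jar"); the modifier is "market hawk box".
Inside "market hawk box": head "box", modifier "market hawk".
Inside "market hawk": head "hawk", modifier "market".
Inside "copper harvest jar": head "jar" (specifically "harvest jar"), modifier "copper".
Inside "harvest jar": head "jar", modifier "harvest".
Assembled: [[[market hawk] box] [copper [harvest jar]]].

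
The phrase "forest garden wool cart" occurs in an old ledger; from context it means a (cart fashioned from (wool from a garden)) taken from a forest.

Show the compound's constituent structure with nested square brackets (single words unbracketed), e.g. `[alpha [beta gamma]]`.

[forest [[garden wool] cart]]

Whole compound: head "cart" (specifically "garden wool cart"), modifier "forest".
"garden wool cart" → head "cart", modifier "garden wool".
"garden wool" → head "wool", modifier "garden".
Putting it together: [forest [[garden wool] cart]].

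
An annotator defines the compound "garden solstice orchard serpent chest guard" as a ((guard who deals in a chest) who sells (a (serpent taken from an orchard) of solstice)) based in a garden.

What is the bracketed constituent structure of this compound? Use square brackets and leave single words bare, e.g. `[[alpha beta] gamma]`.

The outermost head in the paraphrase is "guard" (specifically "solstice orchard serpent chest guard"), modified by "garden".
Inside "solstice orchard serpent chest guard": head "guard" (specifically "chest guard"), modifier "solstice orchard serpent".
Inside "solstice orchard serpent": head "serpent" (specifically "orchard serpent"), modifier "solstice".
Inside "orchard serpent": head "serpent", modifier "orchard".
Inside "chest guard": head "guard", modifier "chest".
So the structure is [garden [[solstice [orchard serpent]] [chest guard]]].

[garden [[solstice [orchard serpent]] [chest guard]]]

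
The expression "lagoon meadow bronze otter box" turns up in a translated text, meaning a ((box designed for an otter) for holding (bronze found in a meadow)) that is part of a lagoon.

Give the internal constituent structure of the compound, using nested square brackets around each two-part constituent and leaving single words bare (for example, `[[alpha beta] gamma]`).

[lagoon [[meadow bronze] [otter box]]]

At the top level: head "box" (specifically "meadow bronze otter box"); modifier "lagoon".
"meadow bronze otter box" → head "box" (specifically "otter box"), modifier "meadow bronze".
"meadow bronze" → head "bronze", modifier "meadow".
"otter box" → head "box", modifier "otter".
So the structure is [lagoon [[meadow bronze] [otter box]]].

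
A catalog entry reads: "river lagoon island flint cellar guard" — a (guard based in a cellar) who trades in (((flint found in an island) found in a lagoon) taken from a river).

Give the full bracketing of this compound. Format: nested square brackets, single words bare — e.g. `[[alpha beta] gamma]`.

Overall it is a kind of guard (specifically "cellar guard"); the modifier is "river lagoon island flint".
Within "river lagoon island flint", the head is "flint" (specifically "lagoon island flint") and the modifier is "river".
Within "lagoon island flint", the head is "flint" (specifically "island flint") and the modifier is "lagoon".
Within "island flint", the head is "flint" and the modifier is "island".
Within "cellar guard", the head is "guard" and the modifier is "cellar".
Putting it together: [[river [lagoon [island flint]]] [cellar guard]].

[[river [lagoon [island flint]]] [cellar guard]]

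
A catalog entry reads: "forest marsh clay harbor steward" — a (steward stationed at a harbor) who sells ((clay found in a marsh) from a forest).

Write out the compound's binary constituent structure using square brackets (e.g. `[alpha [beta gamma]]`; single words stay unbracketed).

The outermost head in the paraphrase is "steward" (specifically "harbor steward"), modified by "forest marsh clay".
Inside "forest marsh clay": head "clay" (specifically "marsh clay"), modifier "forest".
Inside "marsh clay": head "clay", modifier "marsh".
Inside "harbor steward": head "steward", modifier "harbor".
Putting it together: [[forest [marsh clay]] [harbor steward]].

[[forest [marsh clay]] [harbor steward]]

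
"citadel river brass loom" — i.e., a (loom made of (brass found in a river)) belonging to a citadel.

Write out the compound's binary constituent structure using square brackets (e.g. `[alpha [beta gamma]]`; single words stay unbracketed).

[citadel [[river brass] loom]]

Overall it is a kind of loom (specifically "river brass loom"); the modifier is "citadel".
Within "river brass loom", the head is "loom" and the modifier is "river brass".
Within "river brass", the head is "brass" and the modifier is "river".
So the structure is [citadel [[river brass] loom]].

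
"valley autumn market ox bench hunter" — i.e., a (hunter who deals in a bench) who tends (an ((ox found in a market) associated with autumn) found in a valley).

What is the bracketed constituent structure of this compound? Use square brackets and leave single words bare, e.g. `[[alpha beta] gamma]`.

Overall it is a kind of hunter (specifically "bench hunter"); the modifier is "valley autumn market ox".
"valley autumn market ox" → head "ox" (specifically "autumn market ox"), modifier "valley".
"autumn market ox" → head "ox" (specifically "market ox"), modifier "autumn".
"market ox" → head "ox", modifier "market".
"bench hunter" → head "hunter", modifier "bench".
Assembled: [[valley [autumn [market ox]]] [bench hunter]].

[[valley [autumn [market ox]]] [bench hunter]]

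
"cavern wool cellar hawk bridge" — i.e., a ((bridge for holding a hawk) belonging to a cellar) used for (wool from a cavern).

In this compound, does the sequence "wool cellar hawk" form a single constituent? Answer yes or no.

The top-level split is [cavern wool] [cellar hawk bridge]; the full structure is [[cavern wool] [cellar [hawk bridge]]].
"wool cellar hawk" straddles a constituent boundary, so it is not a single unit.

no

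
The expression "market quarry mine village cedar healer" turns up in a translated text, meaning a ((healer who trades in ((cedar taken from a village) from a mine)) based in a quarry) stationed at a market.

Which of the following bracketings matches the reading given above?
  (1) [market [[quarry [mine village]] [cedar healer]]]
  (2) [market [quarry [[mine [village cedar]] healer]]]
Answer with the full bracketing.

The paraphrase's head is the "healer" part ("quarry mine village cedar healer"); its modifier is "market".
That top-level split, carried through the inner groups, gives [market [quarry [[mine [village cedar]] healer]]].

[market [quarry [[mine [village cedar]] healer]]]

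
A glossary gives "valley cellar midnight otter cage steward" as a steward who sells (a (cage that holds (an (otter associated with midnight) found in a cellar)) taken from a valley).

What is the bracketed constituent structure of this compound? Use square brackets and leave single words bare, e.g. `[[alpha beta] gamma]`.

[[valley [[cellar [midnight otter]] cage]] steward]

Whole compound: head "steward", modifier "valley cellar midnight otter cage".
"valley cellar midnight otter cage" → head "cage" (specifically "cellar midnight otter cage"), modifier "valley".
"cellar midnight otter cage" → head "cage", modifier "cellar midnight otter".
"cellar midnight otter" → head "otter" (specifically "midnight otter"), modifier "cellar".
"midnight otter" → head "otter", modifier "midnight".
Putting it together: [[valley [[cellar [midnight otter]] cage]] steward].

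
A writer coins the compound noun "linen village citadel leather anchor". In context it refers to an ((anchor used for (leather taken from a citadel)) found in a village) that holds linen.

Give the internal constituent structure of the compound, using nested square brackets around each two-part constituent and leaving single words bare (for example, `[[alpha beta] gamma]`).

Overall it is a kind of anchor (specifically "village citadel leather anchor"); the modifier is "linen".
Within "village citadel leather anchor", the head is "anchor" (specifically "citadel leather anchor") and the modifier is "village".
Within "citadel leather anchor", the head is "anchor" and the modifier is "citadel leather".
Within "citadel leather", the head is "leather" and the modifier is "citadel".
Putting it together: [linen [village [[citadel leather] anchor]]].

[linen [village [[citadel leather] anchor]]]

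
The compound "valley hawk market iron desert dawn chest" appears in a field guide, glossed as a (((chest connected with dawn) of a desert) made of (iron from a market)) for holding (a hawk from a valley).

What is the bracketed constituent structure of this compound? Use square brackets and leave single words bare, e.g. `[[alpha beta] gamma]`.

[[valley hawk] [[market iron] [desert [dawn chest]]]]

At the top level: head "chest" (specifically "market iron desert dawn chest"); modifier "valley hawk".
Inside "valley hawk": head "hawk", modifier "valley".
Inside "market iron desert dawn chest": head "chest" (specifically "desert dawn chest"), modifier "market iron".
Inside "market iron": head "iron", modifier "market".
Inside "desert dawn chest": head "chest" (specifically "dawn chest"), modifier "desert".
Inside "dawn chest": head "chest", modifier "dawn".
Assembled: [[valley hawk] [[market iron] [desert [dawn chest]]]].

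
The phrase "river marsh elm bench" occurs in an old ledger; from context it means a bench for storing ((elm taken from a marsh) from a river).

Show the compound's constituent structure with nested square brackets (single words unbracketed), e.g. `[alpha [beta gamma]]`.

At the top level: head "bench"; modifier "river marsh elm".
"river marsh elm" → head "elm" (specifically "marsh elm"), modifier "river".
"marsh elm" → head "elm", modifier "marsh".
Putting it together: [[river [marsh elm]] bench].

[[river [marsh elm]] bench]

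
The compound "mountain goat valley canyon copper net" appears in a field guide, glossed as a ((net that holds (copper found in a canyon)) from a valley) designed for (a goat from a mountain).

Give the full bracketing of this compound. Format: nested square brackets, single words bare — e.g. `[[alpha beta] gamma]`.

Whole compound: head "net" (specifically "valley canyon copper net"), modifier "mountain goat".
"mountain goat" → head "goat", modifier "mountain".
"valley canyon copper net" → head "net" (specifically "canyon copper net"), modifier "valley".
"canyon copper net" → head "net", modifier "canyon copper".
"canyon copper" → head "copper", modifier "canyon".
So the structure is [[mountain goat] [valley [[canyon copper] net]]].

[[mountain goat] [valley [[canyon copper] net]]]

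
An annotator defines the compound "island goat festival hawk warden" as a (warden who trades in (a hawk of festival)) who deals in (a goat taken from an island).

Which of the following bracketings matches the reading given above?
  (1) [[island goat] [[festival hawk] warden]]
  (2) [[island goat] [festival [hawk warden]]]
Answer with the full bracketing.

[[island goat] [[festival hawk] warden]]

The paraphrase's head is the "warden" part ("festival hawk warden"); its modifier is "island goat".
That top-level split, carried through the inner groups, gives [[island goat] [[festival hawk] warden]].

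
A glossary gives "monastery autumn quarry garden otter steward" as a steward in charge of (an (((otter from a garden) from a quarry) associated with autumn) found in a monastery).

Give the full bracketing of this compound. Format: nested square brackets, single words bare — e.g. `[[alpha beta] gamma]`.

At the top level: head "steward"; modifier "monastery autumn quarry garden otter".
"monastery autumn quarry garden otter" → head "otter" (specifically "autumn quarry garden otter"), modifier "monastery".
"autumn quarry garden otter" → head "otter" (specifically "quarry garden otter"), modifier "autumn".
"quarry garden otter" → head "otter" (specifically "garden otter"), modifier "quarry".
"garden otter" → head "otter", modifier "garden".
Putting it together: [[monastery [autumn [quarry [garden otter]]]] steward].

[[monastery [autumn [quarry [garden otter]]]] steward]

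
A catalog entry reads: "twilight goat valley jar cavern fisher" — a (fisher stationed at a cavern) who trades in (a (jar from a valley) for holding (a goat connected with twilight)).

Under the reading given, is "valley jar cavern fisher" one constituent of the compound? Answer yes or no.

no

The top-level split is [twilight goat valley jar] [cavern fisher]; the full structure is [[[twilight goat] [valley jar]] [cavern fisher]].
"valley jar cavern fisher" straddles a constituent boundary, so it is not a single unit.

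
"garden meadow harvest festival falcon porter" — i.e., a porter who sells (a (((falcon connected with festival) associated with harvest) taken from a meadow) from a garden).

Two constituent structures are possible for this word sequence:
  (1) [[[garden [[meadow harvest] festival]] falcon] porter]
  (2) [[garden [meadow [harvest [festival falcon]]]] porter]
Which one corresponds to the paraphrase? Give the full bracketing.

[[garden [meadow [harvest [festival falcon]]]] porter]

The paraphrase's head is the "porter" part ("porter"); its modifier is "garden meadow harvest festival falcon".
That top-level split, carried through the inner groups, gives [[garden [meadow [harvest [festival falcon]]]] porter].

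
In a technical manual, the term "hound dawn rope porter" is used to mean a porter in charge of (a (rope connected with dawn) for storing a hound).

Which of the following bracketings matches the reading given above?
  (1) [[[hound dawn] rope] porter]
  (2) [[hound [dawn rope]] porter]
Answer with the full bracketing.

[[hound [dawn rope]] porter]

The paraphrase's head is the "porter" part ("porter"); its modifier is "hound dawn rope".
That top-level split, carried through the inner groups, gives [[hound [dawn rope]] porter].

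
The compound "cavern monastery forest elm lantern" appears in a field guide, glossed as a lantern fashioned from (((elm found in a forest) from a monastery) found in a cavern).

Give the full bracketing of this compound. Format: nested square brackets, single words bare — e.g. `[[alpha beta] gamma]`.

[[cavern [monastery [forest elm]]] lantern]

At the top level: head "lantern"; modifier "cavern monastery forest elm".
Within "cavern monastery forest elm", the head is "elm" (specifically "monastery forest elm") and the modifier is "cavern".
Within "monastery forest elm", the head is "elm" (specifically "forest elm") and the modifier is "monastery".
Within "forest elm", the head is "elm" and the modifier is "forest".
Putting it together: [[cavern [monastery [forest elm]]] lantern].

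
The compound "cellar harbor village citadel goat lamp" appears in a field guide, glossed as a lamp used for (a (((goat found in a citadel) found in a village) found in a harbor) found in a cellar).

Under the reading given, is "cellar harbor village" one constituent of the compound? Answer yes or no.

The top-level split is [cellar harbor village citadel goat] [lamp]; the full structure is [[cellar [harbor [village [citadel goat]]]] lamp].
"cellar harbor village" straddles a constituent boundary, so it is not a single unit.

no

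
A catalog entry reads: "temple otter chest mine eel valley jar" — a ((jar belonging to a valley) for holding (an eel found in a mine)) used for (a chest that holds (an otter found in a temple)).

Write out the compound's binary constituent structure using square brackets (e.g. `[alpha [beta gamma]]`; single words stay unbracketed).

At the top level: head "jar" (specifically "mine eel valley jar"); modifier "temple otter chest".
Inside "temple otter chest": head "chest", modifier "temple otter".
Inside "temple otter": head "otter", modifier "temple".
Inside "mine eel valley jar": head "jar" (specifically "valley jar"), modifier "mine eel".
Inside "mine eel": head "eel", modifier "mine".
Inside "valley jar": head "jar", modifier "valley".
Putting it together: [[[temple otter] chest] [[mine eel] [valley jar]]].

[[[temple otter] chest] [[mine eel] [valley jar]]]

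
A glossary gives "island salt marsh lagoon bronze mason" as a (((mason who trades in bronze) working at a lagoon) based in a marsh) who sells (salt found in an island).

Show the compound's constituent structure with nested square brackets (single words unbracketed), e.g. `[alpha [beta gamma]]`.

The outermost head in the paraphrase is "mason" (specifically "marsh lagoon bronze mason"), modified by "island salt".
Inside "island salt": head "salt", modifier "island".
Inside "marsh lagoon bronze mason": head "mason" (specifically "lagoon bronze mason"), modifier "marsh".
Inside "lagoon bronze mason": head "mason" (specifically "bronze mason"), modifier "lagoon".
Inside "bronze mason": head "mason", modifier "bronze".
So the structure is [[island salt] [marsh [lagoon [bronze mason]]]].

[[island salt] [marsh [lagoon [bronze mason]]]]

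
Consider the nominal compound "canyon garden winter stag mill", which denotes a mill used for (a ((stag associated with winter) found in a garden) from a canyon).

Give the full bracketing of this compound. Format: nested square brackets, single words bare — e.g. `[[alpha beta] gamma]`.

The outermost head in the paraphrase is "mill", modified by "canyon garden winter stag".
Inside "canyon garden winter stag": head "stag" (specifically "garden winter stag"), modifier "canyon".
Inside "garden winter stag": head "stag" (specifically "winter stag"), modifier "garden".
Inside "winter stag": head "stag", modifier "winter".
So the structure is [[canyon [garden [winter stag]]] mill].

[[canyon [garden [winter stag]]] mill]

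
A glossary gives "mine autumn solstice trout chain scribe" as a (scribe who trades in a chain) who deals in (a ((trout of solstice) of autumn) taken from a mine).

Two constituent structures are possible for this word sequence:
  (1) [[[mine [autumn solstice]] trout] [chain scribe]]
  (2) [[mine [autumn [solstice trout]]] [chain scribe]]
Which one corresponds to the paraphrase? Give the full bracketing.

The paraphrase's head is the "scribe" part ("chain scribe"); its modifier is "mine autumn solstice trout".
That top-level split, carried through the inner groups, gives [[mine [autumn [solstice trout]]] [chain scribe]].

[[mine [autumn [solstice trout]]] [chain scribe]]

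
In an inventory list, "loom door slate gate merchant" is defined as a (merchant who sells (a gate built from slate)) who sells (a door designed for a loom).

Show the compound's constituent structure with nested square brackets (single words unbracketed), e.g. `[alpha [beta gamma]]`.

[[loom door] [[slate gate] merchant]]

The outermost head in the paraphrase is "merchant" (specifically "slate gate merchant"), modified by "loom door".
Inside "loom door": head "door", modifier "loom".
Inside "slate gate merchant": head "merchant", modifier "slate gate".
Inside "slate gate": head "gate", modifier "slate".
So the structure is [[loom door] [[slate gate] merchant]].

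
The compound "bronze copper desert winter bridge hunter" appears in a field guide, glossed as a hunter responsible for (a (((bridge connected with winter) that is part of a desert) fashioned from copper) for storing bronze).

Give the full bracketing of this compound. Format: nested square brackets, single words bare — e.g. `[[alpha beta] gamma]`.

At the top level: head "hunter"; modifier "bronze copper desert winter bridge".
Within "bronze copper desert winter bridge", the head is "bridge" (specifically "copper desert winter bridge") and the modifier is "bronze".
Within "copper desert winter bridge", the head is "bridge" (specifically "desert winter bridge") and the modifier is "copper".
Within "desert winter bridge", the head is "bridge" (specifically "winter bridge") and the modifier is "desert".
Within "winter bridge", the head is "bridge" and the modifier is "winter".
Assembled: [[bronze [copper [desert [winter bridge]]]] hunter].

[[bronze [copper [desert [winter bridge]]]] hunter]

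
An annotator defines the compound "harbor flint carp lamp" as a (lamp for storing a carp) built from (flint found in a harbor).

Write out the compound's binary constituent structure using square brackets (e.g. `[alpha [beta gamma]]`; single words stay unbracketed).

Whole compound: head "lamp" (specifically "carp lamp"), modifier "harbor flint".
"harbor flint" → head "flint", modifier "harbor".
"carp lamp" → head "lamp", modifier "carp".
Putting it together: [[harbor flint] [carp lamp]].

[[harbor flint] [carp lamp]]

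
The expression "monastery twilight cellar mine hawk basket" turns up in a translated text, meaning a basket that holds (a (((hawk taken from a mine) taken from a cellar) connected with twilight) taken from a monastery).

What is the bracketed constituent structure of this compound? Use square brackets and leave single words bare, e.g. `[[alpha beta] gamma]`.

Whole compound: head "basket", modifier "monastery twilight cellar mine hawk".
Within "monastery twilight cellar mine hawk", the head is "hawk" (specifically "twilight cellar mine hawk") and the modifier is "monastery".
Within "twilight cellar mine hawk", the head is "hawk" (specifically "cellar mine hawk") and the modifier is "twilight".
Within "cellar mine hawk", the head is "hawk" (specifically "mine hawk") and the modifier is "cellar".
Within "mine hawk", the head is "hawk" and the modifier is "mine".
Assembled: [[monastery [twilight [cellar [mine hawk]]]] basket].

[[monastery [twilight [cellar [mine hawk]]]] basket]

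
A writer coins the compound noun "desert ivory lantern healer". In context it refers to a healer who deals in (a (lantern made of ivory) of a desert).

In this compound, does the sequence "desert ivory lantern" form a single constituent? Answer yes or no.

The paraphrase groups the words so that "desert ivory lantern" is one unit: it corresponds to a single parenthesized sub-phrase.
The full structure is [[desert [ivory lantern]] healer], in which [desert ivory lantern] is a constituent.

yes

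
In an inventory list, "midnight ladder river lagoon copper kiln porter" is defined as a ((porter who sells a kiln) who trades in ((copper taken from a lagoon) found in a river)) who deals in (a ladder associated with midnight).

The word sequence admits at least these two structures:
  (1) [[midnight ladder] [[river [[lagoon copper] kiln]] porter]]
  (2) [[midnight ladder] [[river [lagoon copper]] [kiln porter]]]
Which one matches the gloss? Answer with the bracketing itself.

[[midnight ladder] [[river [lagoon copper]] [kiln porter]]]

The paraphrase's head is the "porter" part ("river lagoon copper kiln porter"); its modifier is "midnight ladder".
That top-level split, carried through the inner groups, gives [[midnight ladder] [[river [lagoon copper]] [kiln porter]]].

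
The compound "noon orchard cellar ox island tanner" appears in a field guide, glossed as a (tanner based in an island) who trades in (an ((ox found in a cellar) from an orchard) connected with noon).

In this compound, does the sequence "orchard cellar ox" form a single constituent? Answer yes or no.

yes

The paraphrase groups the words so that "orchard cellar ox" is one unit: it corresponds to a single parenthesized sub-phrase.
The full structure is [[noon [orchard [cellar ox]]] [island tanner]], in which [orchard cellar ox] is a constituent.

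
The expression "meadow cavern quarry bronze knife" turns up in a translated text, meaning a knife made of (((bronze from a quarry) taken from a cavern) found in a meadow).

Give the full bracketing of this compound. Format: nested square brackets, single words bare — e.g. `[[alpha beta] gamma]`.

[[meadow [cavern [quarry bronze]]] knife]

Overall it is a kind of knife; the modifier is "meadow cavern quarry bronze".
Within "meadow cavern quarry bronze", the head is "bronze" (specifically "cavern quarry bronze") and the modifier is "meadow".
Within "cavern quarry bronze", the head is "bronze" (specifically "quarry bronze") and the modifier is "cavern".
Within "quarry bronze", the head is "bronze" and the modifier is "quarry".
So the structure is [[meadow [cavern [quarry bronze]]] knife].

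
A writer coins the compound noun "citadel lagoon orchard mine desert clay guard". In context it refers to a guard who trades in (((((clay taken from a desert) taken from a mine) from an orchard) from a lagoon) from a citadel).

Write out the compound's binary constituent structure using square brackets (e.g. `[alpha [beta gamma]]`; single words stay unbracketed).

[[citadel [lagoon [orchard [mine [desert clay]]]]] guard]

Whole compound: head "guard", modifier "citadel lagoon orchard mine desert clay".
"citadel lagoon orchard mine desert clay" → head "clay" (specifically "lagoon orchard mine desert clay"), modifier "citadel".
"lagoon orchard mine desert clay" → head "clay" (specifically "orchard mine desert clay"), modifier "lagoon".
"orchard mine desert clay" → head "clay" (specifically "mine desert clay"), modifier "orchard".
"mine desert clay" → head "clay" (specifically "desert clay"), modifier "mine".
"desert clay" → head "clay", modifier "desert".
So the structure is [[citadel [lagoon [orchard [mine [desert clay]]]]] guard].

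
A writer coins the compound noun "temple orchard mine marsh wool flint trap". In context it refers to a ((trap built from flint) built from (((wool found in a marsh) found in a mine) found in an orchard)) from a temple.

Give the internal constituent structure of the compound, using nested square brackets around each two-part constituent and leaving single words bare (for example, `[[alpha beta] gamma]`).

Whole compound: head "trap" (specifically "orchard mine marsh wool flint trap"), modifier "temple".
Inside "orchard mine marsh wool flint trap": head "trap" (specifically "flint trap"), modifier "orchard mine marsh wool".
Inside "orchard mine marsh wool": head "wool" (specifically "mine marsh wool"), modifier "orchard".
Inside "mine marsh wool": head "wool" (specifically "marsh wool"), modifier "mine".
Inside "marsh wool": head "wool", modifier "marsh".
Inside "flint trap": head "trap", modifier "flint".
So the structure is [temple [[orchard [mine [marsh wool]]] [flint trap]]].

[temple [[orchard [mine [marsh wool]]] [flint trap]]]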